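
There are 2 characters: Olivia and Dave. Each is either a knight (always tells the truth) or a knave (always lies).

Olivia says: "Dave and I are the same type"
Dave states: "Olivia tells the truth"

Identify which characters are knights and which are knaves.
Olivia is a knight.
Dave is a knight.

Verification:
- Olivia (knight) says "Dave and I are the same type" - this is TRUE because Olivia is a knight and Dave is a knight.
- Dave (knight) says "Olivia tells the truth" - this is TRUE because Olivia is a knight.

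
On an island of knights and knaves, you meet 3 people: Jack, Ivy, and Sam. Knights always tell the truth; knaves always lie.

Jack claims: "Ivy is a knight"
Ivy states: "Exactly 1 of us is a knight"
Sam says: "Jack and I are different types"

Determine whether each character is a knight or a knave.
Jack is a knave.
Ivy is a knave.
Sam is a knave.

Verification:
- Jack (knave) says "Ivy is a knight" - this is FALSE (a lie) because Ivy is a knave.
- Ivy (knave) says "Exactly 1 of us is a knight" - this is FALSE (a lie) because there are 0 knights.
- Sam (knave) says "Jack and I are different types" - this is FALSE (a lie) because Sam is a knave and Jack is a knave.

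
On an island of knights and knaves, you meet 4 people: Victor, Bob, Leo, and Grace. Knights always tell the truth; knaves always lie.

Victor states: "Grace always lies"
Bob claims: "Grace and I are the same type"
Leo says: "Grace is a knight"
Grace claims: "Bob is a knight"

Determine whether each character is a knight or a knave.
Victor is a knave.
Bob is a knight.
Leo is a knight.
Grace is a knight.

Verification:
- Victor (knave) says "Grace always lies" - this is FALSE (a lie) because Grace is a knight.
- Bob (knight) says "Grace and I are the same type" - this is TRUE because Bob is a knight and Grace is a knight.
- Leo (knight) says "Grace is a knight" - this is TRUE because Grace is a knight.
- Grace (knight) says "Bob is a knight" - this is TRUE because Bob is a knight.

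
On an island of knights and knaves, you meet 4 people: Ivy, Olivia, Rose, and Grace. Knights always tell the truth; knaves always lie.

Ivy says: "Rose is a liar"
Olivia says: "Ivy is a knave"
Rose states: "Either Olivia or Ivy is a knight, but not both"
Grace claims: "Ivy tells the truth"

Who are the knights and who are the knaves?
Ivy is a knave.
Olivia is a knight.
Rose is a knight.
Grace is a knave.

Verification:
- Ivy (knave) says "Rose is a liar" - this is FALSE (a lie) because Rose is a knight.
- Olivia (knight) says "Ivy is a knave" - this is TRUE because Ivy is a knave.
- Rose (knight) says "Either Olivia or Ivy is a knight, but not both" - this is TRUE because Olivia is a knight and Ivy is a knave.
- Grace (knave) says "Ivy tells the truth" - this is FALSE (a lie) because Ivy is a knave.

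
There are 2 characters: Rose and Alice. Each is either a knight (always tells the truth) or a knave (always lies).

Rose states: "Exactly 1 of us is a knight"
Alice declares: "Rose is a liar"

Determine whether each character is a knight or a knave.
Rose is a knight.
Alice is a knave.

Verification:
- Rose (knight) says "Exactly 1 of us is a knight" - this is TRUE because there are 1 knights.
- Alice (knave) says "Rose is a liar" - this is FALSE (a lie) because Rose is a knight.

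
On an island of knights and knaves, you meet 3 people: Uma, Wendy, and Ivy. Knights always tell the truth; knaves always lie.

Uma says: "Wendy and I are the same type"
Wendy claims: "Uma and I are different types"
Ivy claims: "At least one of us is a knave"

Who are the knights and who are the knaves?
Uma is a knave.
Wendy is a knight.
Ivy is a knight.

Verification:
- Uma (knave) says "Wendy and I are the same type" - this is FALSE (a lie) because Uma is a knave and Wendy is a knight.
- Wendy (knight) says "Uma and I are different types" - this is TRUE because Wendy is a knight and Uma is a knave.
- Ivy (knight) says "At least one of us is a knave" - this is TRUE because Uma is a knave.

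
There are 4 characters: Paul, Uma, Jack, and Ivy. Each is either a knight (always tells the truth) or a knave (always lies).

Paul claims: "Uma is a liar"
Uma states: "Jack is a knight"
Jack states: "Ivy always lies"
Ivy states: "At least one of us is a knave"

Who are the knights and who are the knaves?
Paul is a knight.
Uma is a knave.
Jack is a knave.
Ivy is a knight.

Verification:
- Paul (knight) says "Uma is a liar" - this is TRUE because Uma is a knave.
- Uma (knave) says "Jack is a knight" - this is FALSE (a lie) because Jack is a knave.
- Jack (knave) says "Ivy always lies" - this is FALSE (a lie) because Ivy is a knight.
- Ivy (knight) says "At least one of us is a knave" - this is TRUE because Uma and Jack are knaves.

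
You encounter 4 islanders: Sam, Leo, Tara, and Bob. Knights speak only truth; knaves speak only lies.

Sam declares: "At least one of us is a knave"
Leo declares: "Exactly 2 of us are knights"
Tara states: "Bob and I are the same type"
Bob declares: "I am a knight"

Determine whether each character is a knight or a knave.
Sam is a knight.
Leo is a knave.
Tara is a knight.
Bob is a knight.

Verification:
- Sam (knight) says "At least one of us is a knave" - this is TRUE because Leo is a knave.
- Leo (knave) says "Exactly 2 of us are knights" - this is FALSE (a lie) because there are 3 knights.
- Tara (knight) says "Bob and I are the same type" - this is TRUE because Tara is a knight and Bob is a knight.
- Bob (knight) says "I am a knight" - this is TRUE because Bob is a knight.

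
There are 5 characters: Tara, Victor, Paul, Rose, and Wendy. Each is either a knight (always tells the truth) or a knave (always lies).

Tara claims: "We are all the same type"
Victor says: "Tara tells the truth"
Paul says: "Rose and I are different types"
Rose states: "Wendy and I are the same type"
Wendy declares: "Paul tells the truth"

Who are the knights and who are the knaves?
Tara is a knave.
Victor is a knave.
Paul is a knight.
Rose is a knave.
Wendy is a knight.

Verification:
- Tara (knave) says "We are all the same type" - this is FALSE (a lie) because Paul and Wendy are knights and Tara, Victor, and Rose are knaves.
- Victor (knave) says "Tara tells the truth" - this is FALSE (a lie) because Tara is a knave.
- Paul (knight) says "Rose and I are different types" - this is TRUE because Paul is a knight and Rose is a knave.
- Rose (knave) says "Wendy and I are the same type" - this is FALSE (a lie) because Rose is a knave and Wendy is a knight.
- Wendy (knight) says "Paul tells the truth" - this is TRUE because Paul is a knight.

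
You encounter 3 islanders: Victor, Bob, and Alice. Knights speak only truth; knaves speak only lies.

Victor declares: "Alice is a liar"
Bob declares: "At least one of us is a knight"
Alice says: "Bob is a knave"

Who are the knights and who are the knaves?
Victor is a knight.
Bob is a knight.
Alice is a knave.

Verification:
- Victor (knight) says "Alice is a liar" - this is TRUE because Alice is a knave.
- Bob (knight) says "At least one of us is a knight" - this is TRUE because Victor and Bob are knights.
- Alice (knave) says "Bob is a knave" - this is FALSE (a lie) because Bob is a knight.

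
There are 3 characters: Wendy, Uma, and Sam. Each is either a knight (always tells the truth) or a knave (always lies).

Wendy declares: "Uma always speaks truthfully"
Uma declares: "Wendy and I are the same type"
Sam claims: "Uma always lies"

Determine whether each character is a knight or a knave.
Wendy is a knight.
Uma is a knight.
Sam is a knave.

Verification:
- Wendy (knight) says "Uma always speaks truthfully" - this is TRUE because Uma is a knight.
- Uma (knight) says "Wendy and I are the same type" - this is TRUE because Uma is a knight and Wendy is a knight.
- Sam (knave) says "Uma always lies" - this is FALSE (a lie) because Uma is a knight.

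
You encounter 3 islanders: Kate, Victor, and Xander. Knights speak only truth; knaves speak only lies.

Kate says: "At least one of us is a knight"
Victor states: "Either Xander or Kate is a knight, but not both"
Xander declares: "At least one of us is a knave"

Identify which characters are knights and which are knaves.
Kate is a knight.
Victor is a knave.
Xander is a knight.

Verification:
- Kate (knight) says "At least one of us is a knight" - this is TRUE because Kate and Xander are knights.
- Victor (knave) says "Either Xander or Kate is a knight, but not both" - this is FALSE (a lie) because Xander is a knight and Kate is a knight.
- Xander (knight) says "At least one of us is a knave" - this is TRUE because Victor is a knave.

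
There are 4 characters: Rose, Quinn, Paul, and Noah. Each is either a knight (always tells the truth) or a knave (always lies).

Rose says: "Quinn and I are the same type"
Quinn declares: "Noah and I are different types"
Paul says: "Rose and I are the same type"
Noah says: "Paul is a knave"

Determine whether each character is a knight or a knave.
Rose is a knight.
Quinn is a knight.
Paul is a knight.
Noah is a knave.

Verification:
- Rose (knight) says "Quinn and I are the same type" - this is TRUE because Rose is a knight and Quinn is a knight.
- Quinn (knight) says "Noah and I are different types" - this is TRUE because Quinn is a knight and Noah is a knave.
- Paul (knight) says "Rose and I are the same type" - this is TRUE because Paul is a knight and Rose is a knight.
- Noah (knave) says "Paul is a knave" - this is FALSE (a lie) because Paul is a knight.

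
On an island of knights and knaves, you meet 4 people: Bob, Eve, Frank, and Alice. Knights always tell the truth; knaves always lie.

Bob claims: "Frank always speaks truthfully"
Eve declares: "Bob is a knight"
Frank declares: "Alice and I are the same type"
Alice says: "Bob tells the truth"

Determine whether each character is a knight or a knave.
Bob is a knight.
Eve is a knight.
Frank is a knight.
Alice is a knight.

Verification:
- Bob (knight) says "Frank always speaks truthfully" - this is TRUE because Frank is a knight.
- Eve (knight) says "Bob is a knight" - this is TRUE because Bob is a knight.
- Frank (knight) says "Alice and I are the same type" - this is TRUE because Frank is a knight and Alice is a knight.
- Alice (knight) says "Bob tells the truth" - this is TRUE because Bob is a knight.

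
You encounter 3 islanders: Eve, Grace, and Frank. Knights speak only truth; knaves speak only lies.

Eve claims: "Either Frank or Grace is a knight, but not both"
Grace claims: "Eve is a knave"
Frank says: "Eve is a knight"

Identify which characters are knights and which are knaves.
Eve is a knight.
Grace is a knave.
Frank is a knight.

Verification:
- Eve (knight) says "Either Frank or Grace is a knight, but not both" - this is TRUE because Frank is a knight and Grace is a knave.
- Grace (knave) says "Eve is a knave" - this is FALSE (a lie) because Eve is a knight.
- Frank (knight) says "Eve is a knight" - this is TRUE because Eve is a knight.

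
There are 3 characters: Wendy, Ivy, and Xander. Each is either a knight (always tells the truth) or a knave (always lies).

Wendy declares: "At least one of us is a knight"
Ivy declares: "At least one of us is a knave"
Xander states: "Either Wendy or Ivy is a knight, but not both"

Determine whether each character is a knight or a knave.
Wendy is a knight.
Ivy is a knight.
Xander is a knave.

Verification:
- Wendy (knight) says "At least one of us is a knight" - this is TRUE because Wendy and Ivy are knights.
- Ivy (knight) says "At least one of us is a knave" - this is TRUE because Xander is a knave.
- Xander (knave) says "Either Wendy or Ivy is a knight, but not both" - this is FALSE (a lie) because Wendy is a knight and Ivy is a knight.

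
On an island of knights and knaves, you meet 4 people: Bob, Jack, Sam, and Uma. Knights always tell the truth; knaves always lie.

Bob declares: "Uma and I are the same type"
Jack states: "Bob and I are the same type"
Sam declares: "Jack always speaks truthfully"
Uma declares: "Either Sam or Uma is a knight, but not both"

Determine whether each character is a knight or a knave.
Bob is a knight.
Jack is a knave.
Sam is a knave.
Uma is a knight.

Verification:
- Bob (knight) says "Uma and I are the same type" - this is TRUE because Bob is a knight and Uma is a knight.
- Jack (knave) says "Bob and I are the same type" - this is FALSE (a lie) because Jack is a knave and Bob is a knight.
- Sam (knave) says "Jack always speaks truthfully" - this is FALSE (a lie) because Jack is a knave.
- Uma (knight) says "Either Sam or Uma is a knight, but not both" - this is TRUE because Sam is a knave and Uma is a knight.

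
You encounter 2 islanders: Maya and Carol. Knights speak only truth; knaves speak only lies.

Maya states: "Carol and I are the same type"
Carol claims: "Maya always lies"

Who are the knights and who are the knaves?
Maya is a knave.
Carol is a knight.

Verification:
- Maya (knave) says "Carol and I are the same type" - this is FALSE (a lie) because Maya is a knave and Carol is a knight.
- Carol (knight) says "Maya always lies" - this is TRUE because Maya is a knave.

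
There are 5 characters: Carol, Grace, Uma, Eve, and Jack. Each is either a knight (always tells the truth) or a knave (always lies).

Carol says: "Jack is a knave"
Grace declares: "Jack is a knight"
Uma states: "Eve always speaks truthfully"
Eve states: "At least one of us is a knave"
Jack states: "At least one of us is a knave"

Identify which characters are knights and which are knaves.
Carol is a knave.
Grace is a knight.
Uma is a knight.
Eve is a knight.
Jack is a knight.

Verification:
- Carol (knave) says "Jack is a knave" - this is FALSE (a lie) because Jack is a knight.
- Grace (knight) says "Jack is a knight" - this is TRUE because Jack is a knight.
- Uma (knight) says "Eve always speaks truthfully" - this is TRUE because Eve is a knight.
- Eve (knight) says "At least one of us is a knave" - this is TRUE because Carol is a knave.
- Jack (knight) says "At least one of us is a knave" - this is TRUE because Carol is a knave.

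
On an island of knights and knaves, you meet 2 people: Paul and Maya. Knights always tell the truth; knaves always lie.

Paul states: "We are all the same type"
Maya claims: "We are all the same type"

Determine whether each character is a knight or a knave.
Paul is a knight.
Maya is a knight.

Verification:
- Paul (knight) says "We are all the same type" - this is TRUE because Paul and Maya are knights.
- Maya (knight) says "We are all the same type" - this is TRUE because Paul and Maya are knights.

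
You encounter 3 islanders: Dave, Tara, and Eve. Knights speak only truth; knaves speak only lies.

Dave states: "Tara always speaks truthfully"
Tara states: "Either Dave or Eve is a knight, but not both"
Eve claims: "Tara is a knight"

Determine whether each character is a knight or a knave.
Dave is a knave.
Tara is a knave.
Eve is a knave.

Verification:
- Dave (knave) says "Tara always speaks truthfully" - this is FALSE (a lie) because Tara is a knave.
- Tara (knave) says "Either Dave or Eve is a knight, but not both" - this is FALSE (a lie) because Dave is a knave and Eve is a knave.
- Eve (knave) says "Tara is a knight" - this is FALSE (a lie) because Tara is a knave.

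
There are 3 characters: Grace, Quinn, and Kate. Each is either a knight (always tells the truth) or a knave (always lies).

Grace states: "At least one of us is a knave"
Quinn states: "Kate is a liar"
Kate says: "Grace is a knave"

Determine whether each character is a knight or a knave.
Grace is a knight.
Quinn is a knight.
Kate is a knave.

Verification:
- Grace (knight) says "At least one of us is a knave" - this is TRUE because Kate is a knave.
- Quinn (knight) says "Kate is a liar" - this is TRUE because Kate is a knave.
- Kate (knave) says "Grace is a knave" - this is FALSE (a lie) because Grace is a knight.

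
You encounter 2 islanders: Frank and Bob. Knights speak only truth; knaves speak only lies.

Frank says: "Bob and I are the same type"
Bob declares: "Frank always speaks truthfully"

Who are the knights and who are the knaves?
Frank is a knight.
Bob is a knight.

Verification:
- Frank (knight) says "Bob and I are the same type" - this is TRUE because Frank is a knight and Bob is a knight.
- Bob (knight) says "Frank always speaks truthfully" - this is TRUE because Frank is a knight.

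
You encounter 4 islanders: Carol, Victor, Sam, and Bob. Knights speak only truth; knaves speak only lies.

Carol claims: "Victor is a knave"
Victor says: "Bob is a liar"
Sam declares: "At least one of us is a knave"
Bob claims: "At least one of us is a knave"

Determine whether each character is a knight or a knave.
Carol is a knight.
Victor is a knave.
Sam is a knight.
Bob is a knight.

Verification:
- Carol (knight) says "Victor is a knave" - this is TRUE because Victor is a knave.
- Victor (knave) says "Bob is a liar" - this is FALSE (a lie) because Bob is a knight.
- Sam (knight) says "At least one of us is a knave" - this is TRUE because Victor is a knave.
- Bob (knight) says "At least one of us is a knave" - this is TRUE because Victor is a knave.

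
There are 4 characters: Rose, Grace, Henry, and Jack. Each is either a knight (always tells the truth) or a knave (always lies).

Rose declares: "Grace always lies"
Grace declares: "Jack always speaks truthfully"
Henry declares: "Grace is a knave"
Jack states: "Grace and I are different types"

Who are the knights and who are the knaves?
Rose is a knight.
Grace is a knave.
Henry is a knight.
Jack is a knave.

Verification:
- Rose (knight) says "Grace always lies" - this is TRUE because Grace is a knave.
- Grace (knave) says "Jack always speaks truthfully" - this is FALSE (a lie) because Jack is a knave.
- Henry (knight) says "Grace is a knave" - this is TRUE because Grace is a knave.
- Jack (knave) says "Grace and I are different types" - this is FALSE (a lie) because Jack is a knave and Grace is a knave.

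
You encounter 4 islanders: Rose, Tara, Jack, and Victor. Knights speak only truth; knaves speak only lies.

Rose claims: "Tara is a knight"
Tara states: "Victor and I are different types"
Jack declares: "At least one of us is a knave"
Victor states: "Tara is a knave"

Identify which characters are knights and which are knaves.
Rose is a knight.
Tara is a knight.
Jack is a knight.
Victor is a knave.

Verification:
- Rose (knight) says "Tara is a knight" - this is TRUE because Tara is a knight.
- Tara (knight) says "Victor and I are different types" - this is TRUE because Tara is a knight and Victor is a knave.
- Jack (knight) says "At least one of us is a knave" - this is TRUE because Victor is a knave.
- Victor (knave) says "Tara is a knave" - this is FALSE (a lie) because Tara is a knight.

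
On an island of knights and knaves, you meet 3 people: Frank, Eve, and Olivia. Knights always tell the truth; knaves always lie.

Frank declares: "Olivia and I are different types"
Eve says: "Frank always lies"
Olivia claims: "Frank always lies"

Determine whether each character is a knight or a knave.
Frank is a knight.
Eve is a knave.
Olivia is a knave.

Verification:
- Frank (knight) says "Olivia and I are different types" - this is TRUE because Frank is a knight and Olivia is a knave.
- Eve (knave) says "Frank always lies" - this is FALSE (a lie) because Frank is a knight.
- Olivia (knave) says "Frank always lies" - this is FALSE (a lie) because Frank is a knight.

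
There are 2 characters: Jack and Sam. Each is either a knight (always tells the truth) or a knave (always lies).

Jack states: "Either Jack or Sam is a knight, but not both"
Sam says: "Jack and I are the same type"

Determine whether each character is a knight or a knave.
Jack is a knight.
Sam is a knave.

Verification:
- Jack (knight) says "Either Jack or Sam is a knight, but not both" - this is TRUE because Jack is a knight and Sam is a knave.
- Sam (knave) says "Jack and I are the same type" - this is FALSE (a lie) because Sam is a knave and Jack is a knight.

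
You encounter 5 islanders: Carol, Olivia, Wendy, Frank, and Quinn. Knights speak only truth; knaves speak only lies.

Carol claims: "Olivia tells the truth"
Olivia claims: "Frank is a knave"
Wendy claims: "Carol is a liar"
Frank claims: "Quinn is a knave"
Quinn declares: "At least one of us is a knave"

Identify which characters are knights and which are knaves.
Carol is a knight.
Olivia is a knight.
Wendy is a knave.
Frank is a knave.
Quinn is a knight.

Verification:
- Carol (knight) says "Olivia tells the truth" - this is TRUE because Olivia is a knight.
- Olivia (knight) says "Frank is a knave" - this is TRUE because Frank is a knave.
- Wendy (knave) says "Carol is a liar" - this is FALSE (a lie) because Carol is a knight.
- Frank (knave) says "Quinn is a knave" - this is FALSE (a lie) because Quinn is a knight.
- Quinn (knight) says "At least one of us is a knave" - this is TRUE because Wendy and Frank are knaves.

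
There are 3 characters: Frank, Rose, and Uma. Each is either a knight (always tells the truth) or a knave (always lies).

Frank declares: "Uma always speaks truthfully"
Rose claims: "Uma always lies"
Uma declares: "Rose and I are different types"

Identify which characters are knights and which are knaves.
Frank is a knight.
Rose is a knave.
Uma is a knight.

Verification:
- Frank (knight) says "Uma always speaks truthfully" - this is TRUE because Uma is a knight.
- Rose (knave) says "Uma always lies" - this is FALSE (a lie) because Uma is a knight.
- Uma (knight) says "Rose and I are different types" - this is TRUE because Uma is a knight and Rose is a knave.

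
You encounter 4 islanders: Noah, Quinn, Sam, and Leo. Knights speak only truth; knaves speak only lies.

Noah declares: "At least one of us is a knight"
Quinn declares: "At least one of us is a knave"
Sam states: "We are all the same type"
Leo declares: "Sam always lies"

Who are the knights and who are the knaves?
Noah is a knight.
Quinn is a knight.
Sam is a knave.
Leo is a knight.

Verification:
- Noah (knight) says "At least one of us is a knight" - this is TRUE because Noah, Quinn, and Leo are knights.
- Quinn (knight) says "At least one of us is a knave" - this is TRUE because Sam is a knave.
- Sam (knave) says "We are all the same type" - this is FALSE (a lie) because Noah, Quinn, and Leo are knights and Sam is a knave.
- Leo (knight) says "Sam always lies" - this is TRUE because Sam is a knave.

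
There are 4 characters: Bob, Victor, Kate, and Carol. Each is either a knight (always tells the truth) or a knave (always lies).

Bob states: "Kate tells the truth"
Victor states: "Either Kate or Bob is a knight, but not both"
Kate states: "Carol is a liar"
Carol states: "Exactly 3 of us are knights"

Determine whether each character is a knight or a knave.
Bob is a knight.
Victor is a knave.
Kate is a knight.
Carol is a knave.

Verification:
- Bob (knight) says "Kate tells the truth" - this is TRUE because Kate is a knight.
- Victor (knave) says "Either Kate or Bob is a knight, but not both" - this is FALSE (a lie) because Kate is a knight and Bob is a knight.
- Kate (knight) says "Carol is a liar" - this is TRUE because Carol is a knave.
- Carol (knave) says "Exactly 3 of us are knights" - this is FALSE (a lie) because there are 2 knights.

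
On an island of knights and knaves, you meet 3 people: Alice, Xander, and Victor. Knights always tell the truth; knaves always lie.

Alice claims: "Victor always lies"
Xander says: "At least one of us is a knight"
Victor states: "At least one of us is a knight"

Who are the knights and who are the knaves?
Alice is a knave.
Xander is a knight.
Victor is a knight.

Verification:
- Alice (knave) says "Victor always lies" - this is FALSE (a lie) because Victor is a knight.
- Xander (knight) says "At least one of us is a knight" - this is TRUE because Xander and Victor are knights.
- Victor (knight) says "At least one of us is a knight" - this is TRUE because Xander and Victor are knights.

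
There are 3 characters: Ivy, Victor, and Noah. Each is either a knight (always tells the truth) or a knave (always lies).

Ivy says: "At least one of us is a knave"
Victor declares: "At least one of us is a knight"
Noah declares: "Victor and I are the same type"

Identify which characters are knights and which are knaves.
Ivy is a knight.
Victor is a knight.
Noah is a knave.

Verification:
- Ivy (knight) says "At least one of us is a knave" - this is TRUE because Noah is a knave.
- Victor (knight) says "At least one of us is a knight" - this is TRUE because Ivy and Victor are knights.
- Noah (knave) says "Victor and I are the same type" - this is FALSE (a lie) because Noah is a knave and Victor is a knight.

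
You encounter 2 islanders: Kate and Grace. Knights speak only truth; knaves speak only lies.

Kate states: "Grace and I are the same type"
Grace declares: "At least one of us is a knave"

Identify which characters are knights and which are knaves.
Kate is a knave.
Grace is a knight.

Verification:
- Kate (knave) says "Grace and I are the same type" - this is FALSE (a lie) because Kate is a knave and Grace is a knight.
- Grace (knight) says "At least one of us is a knave" - this is TRUE because Kate is a knave.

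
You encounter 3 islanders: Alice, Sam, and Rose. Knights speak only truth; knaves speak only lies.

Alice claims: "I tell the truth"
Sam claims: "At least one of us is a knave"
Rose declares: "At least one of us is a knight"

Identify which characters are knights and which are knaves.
Alice is a knave.
Sam is a knight.
Rose is a knight.

Verification:
- Alice (knave) says "I tell the truth" - this is FALSE (a lie) because Alice is a knave.
- Sam (knight) says "At least one of us is a knave" - this is TRUE because Alice is a knave.
- Rose (knight) says "At least one of us is a knight" - this is TRUE because Sam and Rose are knights.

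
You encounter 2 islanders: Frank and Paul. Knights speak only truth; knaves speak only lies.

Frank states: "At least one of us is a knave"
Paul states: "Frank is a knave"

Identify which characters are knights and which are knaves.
Frank is a knight.
Paul is a knave.

Verification:
- Frank (knight) says "At least one of us is a knave" - this is TRUE because Paul is a knave.
- Paul (knave) says "Frank is a knave" - this is FALSE (a lie) because Frank is a knight.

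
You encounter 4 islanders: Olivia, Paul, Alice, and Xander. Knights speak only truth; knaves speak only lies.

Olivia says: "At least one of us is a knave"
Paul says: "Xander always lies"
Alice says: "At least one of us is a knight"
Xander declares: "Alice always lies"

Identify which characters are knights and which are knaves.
Olivia is a knight.
Paul is a knight.
Alice is a knight.
Xander is a knave.

Verification:
- Olivia (knight) says "At least one of us is a knave" - this is TRUE because Xander is a knave.
- Paul (knight) says "Xander always lies" - this is TRUE because Xander is a knave.
- Alice (knight) says "At least one of us is a knight" - this is TRUE because Olivia, Paul, and Alice are knights.
- Xander (knave) says "Alice always lies" - this is FALSE (a lie) because Alice is a knight.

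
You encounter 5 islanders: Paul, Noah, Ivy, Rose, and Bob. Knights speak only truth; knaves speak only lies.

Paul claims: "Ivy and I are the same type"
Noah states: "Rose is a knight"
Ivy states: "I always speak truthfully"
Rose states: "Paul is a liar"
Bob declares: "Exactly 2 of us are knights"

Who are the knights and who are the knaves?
Paul is a knave.
Noah is a knight.
Ivy is a knight.
Rose is a knight.
Bob is a knave.

Verification:
- Paul (knave) says "Ivy and I are the same type" - this is FALSE (a lie) because Paul is a knave and Ivy is a knight.
- Noah (knight) says "Rose is a knight" - this is TRUE because Rose is a knight.
- Ivy (knight) says "I always speak truthfully" - this is TRUE because Ivy is a knight.
- Rose (knight) says "Paul is a liar" - this is TRUE because Paul is a knave.
- Bob (knave) says "Exactly 2 of us are knights" - this is FALSE (a lie) because there are 3 knights.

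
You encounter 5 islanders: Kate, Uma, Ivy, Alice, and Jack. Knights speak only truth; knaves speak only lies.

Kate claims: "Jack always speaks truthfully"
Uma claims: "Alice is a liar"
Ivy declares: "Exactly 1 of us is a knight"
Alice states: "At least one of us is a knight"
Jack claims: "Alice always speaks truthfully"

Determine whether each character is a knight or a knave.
Kate is a knight.
Uma is a knave.
Ivy is a knave.
Alice is a knight.
Jack is a knight.

Verification:
- Kate (knight) says "Jack always speaks truthfully" - this is TRUE because Jack is a knight.
- Uma (knave) says "Alice is a liar" - this is FALSE (a lie) because Alice is a knight.
- Ivy (knave) says "Exactly 1 of us is a knight" - this is FALSE (a lie) because there are 3 knights.
- Alice (knight) says "At least one of us is a knight" - this is TRUE because Kate, Alice, and Jack are knights.
- Jack (knight) says "Alice always speaks truthfully" - this is TRUE because Alice is a knight.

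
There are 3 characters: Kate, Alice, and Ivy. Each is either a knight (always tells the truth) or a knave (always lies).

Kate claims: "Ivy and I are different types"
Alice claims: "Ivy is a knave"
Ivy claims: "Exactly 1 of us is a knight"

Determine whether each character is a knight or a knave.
Kate is a knight.
Alice is a knight.
Ivy is a knave.

Verification:
- Kate (knight) says "Ivy and I are different types" - this is TRUE because Kate is a knight and Ivy is a knave.
- Alice (knight) says "Ivy is a knave" - this is TRUE because Ivy is a knave.
- Ivy (knave) says "Exactly 1 of us is a knight" - this is FALSE (a lie) because there are 2 knights.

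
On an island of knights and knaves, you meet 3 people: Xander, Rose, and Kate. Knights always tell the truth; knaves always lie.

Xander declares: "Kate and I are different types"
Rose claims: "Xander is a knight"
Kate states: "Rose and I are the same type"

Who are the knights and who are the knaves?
Xander is a knight.
Rose is a knight.
Kate is a knave.

Verification:
- Xander (knight) says "Kate and I are different types" - this is TRUE because Xander is a knight and Kate is a knave.
- Rose (knight) says "Xander is a knight" - this is TRUE because Xander is a knight.
- Kate (knave) says "Rose and I are the same type" - this is FALSE (a lie) because Kate is a knave and Rose is a knight.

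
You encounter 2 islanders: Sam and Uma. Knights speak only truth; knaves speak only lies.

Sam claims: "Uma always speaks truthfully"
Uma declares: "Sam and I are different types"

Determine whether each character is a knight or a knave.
Sam is a knave.
Uma is a knave.

Verification:
- Sam (knave) says "Uma always speaks truthfully" - this is FALSE (a lie) because Uma is a knave.
- Uma (knave) says "Sam and I are different types" - this is FALSE (a lie) because Uma is a knave and Sam is a knave.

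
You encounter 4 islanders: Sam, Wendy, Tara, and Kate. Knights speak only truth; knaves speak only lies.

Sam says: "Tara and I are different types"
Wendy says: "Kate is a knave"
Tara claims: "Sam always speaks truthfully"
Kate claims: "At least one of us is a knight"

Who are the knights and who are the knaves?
Sam is a knave.
Wendy is a knave.
Tara is a knave.
Kate is a knight.

Verification:
- Sam (knave) says "Tara and I are different types" - this is FALSE (a lie) because Sam is a knave and Tara is a knave.
- Wendy (knave) says "Kate is a knave" - this is FALSE (a lie) because Kate is a knight.
- Tara (knave) says "Sam always speaks truthfully" - this is FALSE (a lie) because Sam is a knave.
- Kate (knight) says "At least one of us is a knight" - this is TRUE because Kate is a knight.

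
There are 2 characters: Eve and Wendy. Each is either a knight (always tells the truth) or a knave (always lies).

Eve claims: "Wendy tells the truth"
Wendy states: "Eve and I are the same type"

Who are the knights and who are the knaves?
Eve is a knight.
Wendy is a knight.

Verification:
- Eve (knight) says "Wendy tells the truth" - this is TRUE because Wendy is a knight.
- Wendy (knight) says "Eve and I are the same type" - this is TRUE because Wendy is a knight and Eve is a knight.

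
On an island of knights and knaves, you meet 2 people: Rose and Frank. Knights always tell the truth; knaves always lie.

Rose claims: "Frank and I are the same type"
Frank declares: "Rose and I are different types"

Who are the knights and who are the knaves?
Rose is a knave.
Frank is a knight.

Verification:
- Rose (knave) says "Frank and I are the same type" - this is FALSE (a lie) because Rose is a knave and Frank is a knight.
- Frank (knight) says "Rose and I are different types" - this is TRUE because Frank is a knight and Rose is a knave.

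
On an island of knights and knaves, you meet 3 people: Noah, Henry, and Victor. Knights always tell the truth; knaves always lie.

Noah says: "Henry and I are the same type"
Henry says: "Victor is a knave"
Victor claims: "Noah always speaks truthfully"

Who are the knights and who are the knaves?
Noah is a knave.
Henry is a knight.
Victor is a knave.

Verification:
- Noah (knave) says "Henry and I are the same type" - this is FALSE (a lie) because Noah is a knave and Henry is a knight.
- Henry (knight) says "Victor is a knave" - this is TRUE because Victor is a knave.
- Victor (knave) says "Noah always speaks truthfully" - this is FALSE (a lie) because Noah is a knave.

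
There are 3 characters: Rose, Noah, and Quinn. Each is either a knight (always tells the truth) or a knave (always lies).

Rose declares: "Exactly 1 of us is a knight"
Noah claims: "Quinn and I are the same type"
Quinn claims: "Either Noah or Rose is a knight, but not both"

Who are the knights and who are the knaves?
Rose is a knave.
Noah is a knight.
Quinn is a knight.

Verification:
- Rose (knave) says "Exactly 1 of us is a knight" - this is FALSE (a lie) because there are 2 knights.
- Noah (knight) says "Quinn and I are the same type" - this is TRUE because Noah is a knight and Quinn is a knight.
- Quinn (knight) says "Either Noah or Rose is a knight, but not both" - this is TRUE because Noah is a knight and Rose is a knave.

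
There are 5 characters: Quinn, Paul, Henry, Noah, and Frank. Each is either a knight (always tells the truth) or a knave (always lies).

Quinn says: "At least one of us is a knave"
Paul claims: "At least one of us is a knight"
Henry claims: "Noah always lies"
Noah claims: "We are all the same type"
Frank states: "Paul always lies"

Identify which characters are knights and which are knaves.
Quinn is a knight.
Paul is a knight.
Henry is a knight.
Noah is a knave.
Frank is a knave.

Verification:
- Quinn (knight) says "At least one of us is a knave" - this is TRUE because Noah and Frank are knaves.
- Paul (knight) says "At least one of us is a knight" - this is TRUE because Quinn, Paul, and Henry are knights.
- Henry (knight) says "Noah always lies" - this is TRUE because Noah is a knave.
- Noah (knave) says "We are all the same type" - this is FALSE (a lie) because Quinn, Paul, and Henry are knights and Noah and Frank are knaves.
- Frank (knave) says "Paul always lies" - this is FALSE (a lie) because Paul is a knight.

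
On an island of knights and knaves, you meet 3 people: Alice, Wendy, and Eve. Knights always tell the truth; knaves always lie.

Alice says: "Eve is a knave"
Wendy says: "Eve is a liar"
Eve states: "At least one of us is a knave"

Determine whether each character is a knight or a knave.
Alice is a knave.
Wendy is a knave.
Eve is a knight.

Verification:
- Alice (knave) says "Eve is a knave" - this is FALSE (a lie) because Eve is a knight.
- Wendy (knave) says "Eve is a liar" - this is FALSE (a lie) because Eve is a knight.
- Eve (knight) says "At least one of us is a knave" - this is TRUE because Alice and Wendy are knaves.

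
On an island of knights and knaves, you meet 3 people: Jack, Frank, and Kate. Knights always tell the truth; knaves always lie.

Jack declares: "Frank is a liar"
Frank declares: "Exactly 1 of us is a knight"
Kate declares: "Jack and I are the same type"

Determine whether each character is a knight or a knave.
Jack is a knight.
Frank is a knave.
Kate is a knight.

Verification:
- Jack (knight) says "Frank is a liar" - this is TRUE because Frank is a knave.
- Frank (knave) says "Exactly 1 of us is a knight" - this is FALSE (a lie) because there are 2 knights.
- Kate (knight) says "Jack and I are the same type" - this is TRUE because Kate is a knight and Jack is a knight.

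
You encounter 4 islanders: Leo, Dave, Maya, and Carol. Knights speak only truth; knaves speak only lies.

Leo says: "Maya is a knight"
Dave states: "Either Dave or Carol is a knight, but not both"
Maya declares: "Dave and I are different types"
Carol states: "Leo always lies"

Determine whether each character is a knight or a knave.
Leo is a knight.
Dave is a knave.
Maya is a knight.
Carol is a knave.

Verification:
- Leo (knight) says "Maya is a knight" - this is TRUE because Maya is a knight.
- Dave (knave) says "Either Dave or Carol is a knight, but not both" - this is FALSE (a lie) because Dave is a knave and Carol is a knave.
- Maya (knight) says "Dave and I are different types" - this is TRUE because Maya is a knight and Dave is a knave.
- Carol (knave) says "Leo always lies" - this is FALSE (a lie) because Leo is a knight.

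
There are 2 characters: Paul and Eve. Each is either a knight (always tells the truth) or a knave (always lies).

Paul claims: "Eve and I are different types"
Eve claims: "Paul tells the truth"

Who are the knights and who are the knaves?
Paul is a knave.
Eve is a knave.

Verification:
- Paul (knave) says "Eve and I are different types" - this is FALSE (a lie) because Paul is a knave and Eve is a knave.
- Eve (knave) says "Paul tells the truth" - this is FALSE (a lie) because Paul is a knave.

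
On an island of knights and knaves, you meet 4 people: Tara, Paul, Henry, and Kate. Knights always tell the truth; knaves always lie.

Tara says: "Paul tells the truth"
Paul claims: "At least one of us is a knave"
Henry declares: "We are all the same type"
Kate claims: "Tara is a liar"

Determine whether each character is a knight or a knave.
Tara is a knight.
Paul is a knight.
Henry is a knave.
Kate is a knave.

Verification:
- Tara (knight) says "Paul tells the truth" - this is TRUE because Paul is a knight.
- Paul (knight) says "At least one of us is a knave" - this is TRUE because Henry and Kate are knaves.
- Henry (knave) says "We are all the same type" - this is FALSE (a lie) because Tara and Paul are knights and Henry and Kate are knaves.
- Kate (knave) says "Tara is a liar" - this is FALSE (a lie) because Tara is a knight.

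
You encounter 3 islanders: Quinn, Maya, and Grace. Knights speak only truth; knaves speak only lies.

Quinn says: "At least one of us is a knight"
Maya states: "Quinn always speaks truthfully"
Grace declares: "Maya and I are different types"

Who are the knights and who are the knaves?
Quinn is a knave.
Maya is a knave.
Grace is a knave.

Verification:
- Quinn (knave) says "At least one of us is a knight" - this is FALSE (a lie) because no one is a knight.
- Maya (knave) says "Quinn always speaks truthfully" - this is FALSE (a lie) because Quinn is a knave.
- Grace (knave) says "Maya and I are different types" - this is FALSE (a lie) because Grace is a knave and Maya is a knave.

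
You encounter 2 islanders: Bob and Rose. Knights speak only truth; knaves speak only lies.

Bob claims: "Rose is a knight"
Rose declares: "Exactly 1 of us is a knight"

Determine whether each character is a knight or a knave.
Bob is a knave.
Rose is a knave.

Verification:
- Bob (knave) says "Rose is a knight" - this is FALSE (a lie) because Rose is a knave.
- Rose (knave) says "Exactly 1 of us is a knight" - this is FALSE (a lie) because there are 0 knights.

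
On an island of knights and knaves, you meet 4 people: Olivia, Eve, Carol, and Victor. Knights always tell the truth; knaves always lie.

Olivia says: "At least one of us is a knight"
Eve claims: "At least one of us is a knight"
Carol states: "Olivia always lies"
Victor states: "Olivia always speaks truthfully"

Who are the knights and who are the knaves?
Olivia is a knight.
Eve is a knight.
Carol is a knave.
Victor is a knight.

Verification:
- Olivia (knight) says "At least one of us is a knight" - this is TRUE because Olivia, Eve, and Victor are knights.
- Eve (knight) says "At least one of us is a knight" - this is TRUE because Olivia, Eve, and Victor are knights.
- Carol (knave) says "Olivia always lies" - this is FALSE (a lie) because Olivia is a knight.
- Victor (knight) says "Olivia always speaks truthfully" - this is TRUE because Olivia is a knight.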